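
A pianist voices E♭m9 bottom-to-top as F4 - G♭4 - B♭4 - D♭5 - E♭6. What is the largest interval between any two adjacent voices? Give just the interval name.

major ninth

Adjacent intervals: F4→G♭4 = minor second; G♭4→B♭4 = major third; B♭4→D♭5 = minor third; D♭5→E♭6 = major ninth.
The largest is D♭5 to E♭6, a major ninth (14 semitones).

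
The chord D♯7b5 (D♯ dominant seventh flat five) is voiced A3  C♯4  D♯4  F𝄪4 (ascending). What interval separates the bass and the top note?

The outer voices are A3 and F𝄪4.
A up to F𝄪 is 10 semitones, a half step wider than a major sixth, so the interval is augmented.

augmented sixth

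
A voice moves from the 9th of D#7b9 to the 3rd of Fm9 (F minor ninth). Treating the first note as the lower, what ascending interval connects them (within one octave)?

d4

The 9th of D#7b9 is E; the 3rd of Fm9 (F minor ninth) is Ab.
From E to Ab: 4 semitones over a fourth = diminished.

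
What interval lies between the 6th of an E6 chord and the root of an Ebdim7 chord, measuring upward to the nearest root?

The 6th of E6 is C#; the root of Ebdim7 is Eb.
C# up to Eb is 2 semitones, a whole step narrower than a major third, so the interval is diminished.

diminished third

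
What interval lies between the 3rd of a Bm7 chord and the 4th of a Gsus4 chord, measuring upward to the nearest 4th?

The 3rd of Bm7 is D; the 4th of Gsus4 is C.
7 letter names make it a seventh; at 10 semitones (a half step narrower than major) the quality is minor.

minor seventh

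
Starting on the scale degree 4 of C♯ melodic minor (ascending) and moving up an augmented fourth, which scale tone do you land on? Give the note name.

B#

The scale is C♯ D♯ E F♯ G♯ A♯ B♯.
The scale degree 4 is F♯; an augmented fourth above that is B♯ — scale degree 7.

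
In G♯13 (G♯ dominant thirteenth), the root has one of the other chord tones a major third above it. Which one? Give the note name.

B#

Spelling the chord: G♯ B♯ D♯ F♯ A♯ E♯.
The root is G♯. A major third above G♯ is B♯.
B♯ is the chord's 3rd.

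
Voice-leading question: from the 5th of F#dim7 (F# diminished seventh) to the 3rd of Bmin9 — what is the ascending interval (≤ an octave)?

The 5th of F#dim7 (F# diminished seventh) is C; the 3rd of Bmin9 is D.
Counting 2 letters and 2 half steps from C gives a major second.

major 2nd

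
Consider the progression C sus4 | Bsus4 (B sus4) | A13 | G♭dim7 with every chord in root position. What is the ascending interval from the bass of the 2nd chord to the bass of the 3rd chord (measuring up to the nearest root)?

m7

The roots are B and A.
From B to A: 10 semitones over a seventh = minor.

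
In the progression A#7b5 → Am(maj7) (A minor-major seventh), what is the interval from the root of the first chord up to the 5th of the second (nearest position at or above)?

diminished fifth

A#7b5 has A# as its root, and Am(maj7) (A minor-major seventh) has E as its 5th.
5 letter names make it a fifth; at 6 semitones (a half step narrower than perfect) the quality is diminished.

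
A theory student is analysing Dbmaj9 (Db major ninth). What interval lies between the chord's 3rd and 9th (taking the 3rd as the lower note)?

minor 7th

The chord tones of Dbmaj9 (Db major ninth) are Db F Ab C Eb.
The 3rd is F and the 9th is Eb.
From F to Eb: 10 semitones over a seventh = minor.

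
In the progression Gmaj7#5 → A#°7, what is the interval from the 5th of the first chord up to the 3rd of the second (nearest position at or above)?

minor 7th

The 5th of Gmaj7#5 is D#; the 3rd of A#°7 is C#.
From D# to C#: 10 semitones over a seventh = minor.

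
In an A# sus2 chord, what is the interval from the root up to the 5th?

P5

A#sus2 is spelled A#-B#-E#.
So we need the interval from A# up to E#.
From A# to E# is 7 semitones, exactly the perfect fifth.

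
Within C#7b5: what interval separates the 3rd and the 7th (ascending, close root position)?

diminished fifth

C#7b5 (C# dominant seventh flat five): C#-E#-G-B.
So we need the interval from E# up to B.
From E# to B: 6 semitones over a fifth = diminished.
This 3–7 tritone is the characteristic tension at the heart of the dominant sound.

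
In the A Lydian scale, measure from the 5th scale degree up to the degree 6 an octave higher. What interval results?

Spelling the A Lydian scale: A B C♯ D♯ E F♯ G♯.
That puts E below F♯.
E up to F♯ spans 9 letter names and 14 semitones — a major ninth.

M9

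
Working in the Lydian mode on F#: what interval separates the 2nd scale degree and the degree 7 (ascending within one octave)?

M6

The scale runs F# G# A# B# C# D# E#.
2nd scale degree = G#; 7th scale degree = E#.
Counting 6 letters and 9 half steps from G# gives a major sixth.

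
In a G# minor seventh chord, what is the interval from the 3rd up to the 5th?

M3

G#m7 (G# minor seventh): G#–B–D#–F#.
3rd = B; 5th = D#.
From B to D# is 4 semitones, exactly the major third.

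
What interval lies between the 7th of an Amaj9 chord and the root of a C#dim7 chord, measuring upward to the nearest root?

The 7th of Amaj9 is G#; the root of C#dim7 is C#.
Counting 4 letters and 5 half steps from G# gives a perfect fourth.

P4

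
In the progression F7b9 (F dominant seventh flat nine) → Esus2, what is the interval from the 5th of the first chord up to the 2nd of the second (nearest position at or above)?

augmented 4th

F7b9 (F dominant seventh flat nine) has C as its 5th, and Esus2 has F♯ as its 2nd.
C up to F♯ is 6 semitones, a half step wider than a perfect fourth, so the interval is augmented.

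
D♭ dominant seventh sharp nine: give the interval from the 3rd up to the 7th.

D♭ dominant seventh sharp nine: D♭, F, A♭, C♭, E.
So we need the interval from F up to C♭.
From F to C♭: 6 semitones over a fifth = diminished.

diminished fifth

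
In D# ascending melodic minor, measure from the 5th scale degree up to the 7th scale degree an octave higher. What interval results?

major tenth

Spelling D# ascending melodic minor: D# E# F# G# A# B# C##.
5th scale degree = A#; degree 7 (up an octave) = C##.
A# up to C## spans 10 letter names and 16 semitones — a major tenth.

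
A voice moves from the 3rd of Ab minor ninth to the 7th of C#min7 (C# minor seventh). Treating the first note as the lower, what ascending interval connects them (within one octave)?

Ab minor ninth has Cb as its 3rd, and C#min7 (C# minor seventh) has B as its 7th.
From Cb to B: 12 semitones over a seventh = augmented.

augmented seventh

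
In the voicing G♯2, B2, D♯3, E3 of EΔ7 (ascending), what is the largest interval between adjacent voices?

major third

Adjacent intervals: G♯2→B2 = minor third; B2→D♯3 = major third; D♯3→E3 = minor second.
The largest is B2 to D♯3, a major third (4 semitones).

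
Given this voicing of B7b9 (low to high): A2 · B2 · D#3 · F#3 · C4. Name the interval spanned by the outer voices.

minor tenth

The outer voices are A2 and C4.
From A to C: 15 semitones over a tenth = minor.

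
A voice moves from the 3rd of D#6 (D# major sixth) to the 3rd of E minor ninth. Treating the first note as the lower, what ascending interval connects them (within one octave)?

The 3rd of D#6 (D# major sixth) is F##; the 3rd of E minor ninth is G.
2 letter names make it a second; at 0 semitones (a whole step narrower than major) the quality is diminished.

diminished 2nd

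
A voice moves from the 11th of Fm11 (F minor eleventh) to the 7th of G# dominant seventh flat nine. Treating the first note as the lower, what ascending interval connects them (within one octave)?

The 11th of Fm11 (F minor eleventh) is Bb; the 7th of G# dominant seventh flat nine is F#.
Bb up to F# is 8 semitones, a half step wider than a perfect fifth, so the interval is augmented.

A5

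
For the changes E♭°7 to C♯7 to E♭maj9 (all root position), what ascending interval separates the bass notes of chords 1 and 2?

augmented sixth

The roots are E♭ and C♯.
6 letter names make it a sixth; at 10 semitones (a half step wider than major) the quality is augmented.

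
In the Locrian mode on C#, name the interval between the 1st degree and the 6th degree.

C# locrian: C# D E F# G A B.
So we need the interval from C# up to A.
From C# to A: 8 semitones over a sixth = minor.

minor sixth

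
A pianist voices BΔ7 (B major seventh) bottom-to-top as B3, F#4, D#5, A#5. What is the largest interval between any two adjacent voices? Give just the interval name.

Adjacent intervals: B3→F#4 = perfect fifth; F#4→D#5 = major sixth; D#5→A#5 = perfect fifth.
The largest is F#4 to D#5, a major sixth (9 semitones).

M6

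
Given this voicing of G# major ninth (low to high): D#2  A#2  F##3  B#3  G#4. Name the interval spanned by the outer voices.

The outer voices are D#2 and G#4.
D# up to G# spans 18 letter names and 29 semitones — a perfect 18th.

perfect 18th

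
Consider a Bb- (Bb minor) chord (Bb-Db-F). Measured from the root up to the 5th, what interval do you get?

perfect fifth

Root = Bb; 5th = F.
From Bb to F is 7 semitones, exactly the perfect fifth.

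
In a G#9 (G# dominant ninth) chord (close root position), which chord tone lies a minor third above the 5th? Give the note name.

G#9: G# B# D# F# A#.
The 5th is D#. A minor third above D# is F#.
F# is the chord's 7th.

F#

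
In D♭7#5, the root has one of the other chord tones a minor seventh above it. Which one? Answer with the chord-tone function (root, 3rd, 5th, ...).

7th

The chord tones of D♭ augmented seventh are D♭, F, A, C♭.
The root is D♭. A minor seventh above D♭ is C♭.
C♭ is the chord's 7th.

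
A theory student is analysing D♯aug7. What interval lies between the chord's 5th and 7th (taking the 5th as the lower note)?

diminished 3rd

D♯ augmented seventh: D♯–F𝄪–A𝄪–C♯.
That puts A𝄪 below C♯.
A𝄪 up to C♯ is 2 semitones, a whole step narrower than a major third, so the interval is diminished.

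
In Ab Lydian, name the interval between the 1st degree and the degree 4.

The scale runs Ab Bb C D Eb F G.
The 1st degree is Ab and the 4th scale degree is D.
From Ab to D: 6 semitones over a fourth = augmented.

A4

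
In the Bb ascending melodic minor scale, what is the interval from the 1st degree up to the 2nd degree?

major second

Spelling the Bb ascending melodic minor scale: Bb C Db Eb F G A.
1st degree = Bb; 2nd degree = C.
Counting 2 letters and 2 half steps from Bb gives a major second.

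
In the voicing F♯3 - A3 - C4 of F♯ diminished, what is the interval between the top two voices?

minor 3rd

Those voices are A3 and C4.
A up to C is 3 semitones, a half step narrower than a major third, so the interval is minor.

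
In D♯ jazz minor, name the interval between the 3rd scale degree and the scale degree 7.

The scale runs D♯ E♯ F♯ G♯ A♯ B♯ C𝄪.
The 3rd scale degree is F♯ and the scale degree 7 is C𝄪.
F♯ up to C𝄪 is 8 semitones, a half step wider than a perfect fifth, so the interval is augmented.

augmented fifth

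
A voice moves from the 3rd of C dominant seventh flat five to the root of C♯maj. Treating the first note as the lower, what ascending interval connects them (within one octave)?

The 3rd of C dominant seventh flat five is E; the root of C♯maj is C♯.
From E to C♯ is 9 semitones, exactly the major sixth.

M6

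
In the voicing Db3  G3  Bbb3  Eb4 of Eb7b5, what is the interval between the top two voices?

Those voices are Bbb3 and Eb4.
From Bbb to Eb: 6 semitones over a fourth = augmented.

augmented fourth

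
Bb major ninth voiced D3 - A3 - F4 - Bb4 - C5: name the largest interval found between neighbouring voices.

Adjacent intervals: D3→A3 = perfect fifth; A3→F4 = minor sixth; F4→Bb4 = perfect fourth; Bb4→C5 = major second.
The largest is A3 to F4, a minor sixth (8 semitones).

minor sixth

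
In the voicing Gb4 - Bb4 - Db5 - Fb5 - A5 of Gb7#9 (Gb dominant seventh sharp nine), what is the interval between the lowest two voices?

M3

Those voices are Gb4 and Bb4.
Gb up to Bb spans 3 letter names and 4 semitones — a major third.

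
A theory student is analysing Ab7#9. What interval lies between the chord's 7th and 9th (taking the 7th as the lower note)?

Spelling the chord: Ab–C–Eb–Gb–B.
That puts Gb below B.
3 letter names make it a third; at 5 semitones (a half step wider than major) the quality is augmented.

augmented third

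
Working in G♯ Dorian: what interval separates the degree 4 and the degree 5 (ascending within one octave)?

major 2nd

Spelling G♯ Dorian: G♯ A♯ B C♯ D♯ E♯ F♯.
That puts C♯ below D♯.
From C♯ to D♯ is 2 semitones, exactly the major second.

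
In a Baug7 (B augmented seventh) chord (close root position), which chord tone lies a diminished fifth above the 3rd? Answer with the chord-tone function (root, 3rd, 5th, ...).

Spelling the chord: B–D#–F##–A.
The 3rd is D#. A diminished fifth above D# is A.
A is the chord's 7th.

7th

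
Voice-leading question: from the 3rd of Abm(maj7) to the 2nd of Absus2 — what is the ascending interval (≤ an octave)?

Abm(maj7) has Cb as its 3rd, and Absus2 has Bb as its 2nd.
Counting 7 letters and 11 half steps from Cb gives a major seventh.

M7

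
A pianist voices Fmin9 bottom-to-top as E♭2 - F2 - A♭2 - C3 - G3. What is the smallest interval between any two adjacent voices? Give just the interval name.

major second

Adjacent intervals: E♭2→F2 = major second; F2→A♭2 = minor third; A♭2→C3 = major third; C3→G3 = perfect fifth.
The smallest is E♭2 to F2, a major second (2 semitones).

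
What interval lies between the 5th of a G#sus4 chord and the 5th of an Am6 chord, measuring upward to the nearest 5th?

G#sus4 has D# as its 5th, and Am6 has E as its 5th.
2 letter names make it a second; at 1 semitone (a half step narrower than major) the quality is minor.

m2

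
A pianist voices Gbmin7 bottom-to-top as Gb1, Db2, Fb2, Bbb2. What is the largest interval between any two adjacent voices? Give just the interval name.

Adjacent intervals: Gb1→Db2 = perfect fifth; Db2→Fb2 = minor third; Fb2→Bbb2 = perfect fourth.
The largest is Gb1 to Db2, a perfect fifth (7 semitones).

perfect fifth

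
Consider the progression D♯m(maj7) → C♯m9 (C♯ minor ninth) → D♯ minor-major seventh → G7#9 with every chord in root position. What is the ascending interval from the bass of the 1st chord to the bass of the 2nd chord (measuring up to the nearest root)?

The roots are D♯ and C♯.
D♯ up to C♯ is 10 semitones, a half step narrower than a major seventh, so the interval is minor.

m7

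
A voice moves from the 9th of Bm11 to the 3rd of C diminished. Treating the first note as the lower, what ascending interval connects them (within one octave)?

The 9th of Bm11 is C#; the 3rd of C diminished is Eb.
From C# to Eb: 2 semitones over a third = diminished.

diminished 3rd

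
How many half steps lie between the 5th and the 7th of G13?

3

G13: G B D F A E.
D to F is a minor third: 3 semitones.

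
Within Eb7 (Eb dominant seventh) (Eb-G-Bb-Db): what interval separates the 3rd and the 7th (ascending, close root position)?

So we need the interval from G up to Db.
5 letter names make it a fifth; at 6 semitones (a half step narrower than perfect) the quality is diminished.
That tritone between 3rd and 7th is what gives the dominant seventh its pull toward resolution.

diminished fifth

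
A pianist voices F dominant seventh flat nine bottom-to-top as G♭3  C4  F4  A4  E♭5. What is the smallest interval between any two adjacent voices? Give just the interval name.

Adjacent intervals: G♭3→C4 = augmented fourth; C4→F4 = perfect fourth; F4→A4 = major third; A4→E♭5 = diminished fifth.
The smallest is F4 to A4, a major third (4 semitones).

major third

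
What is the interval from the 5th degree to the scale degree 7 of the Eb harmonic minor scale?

Eb harmonic minor: Eb F Gb Ab Bb Cb D.
5th degree = Bb; 7th scale degree = D.
Counting 3 letters and 4 half steps from Bb gives a major third.

major 3rd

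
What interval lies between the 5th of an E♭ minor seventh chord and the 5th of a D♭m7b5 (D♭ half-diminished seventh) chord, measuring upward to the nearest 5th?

E♭ minor seventh has B♭ as its 5th, and D♭m7b5 (D♭ half-diminished seventh) has A𝄫 as its 5th.
B♭ up to A𝄫 is 9 semitones, a whole step narrower than a major seventh, so the interval is diminished.

diminished seventh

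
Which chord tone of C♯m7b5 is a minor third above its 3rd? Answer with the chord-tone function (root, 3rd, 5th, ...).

Spelling the chord: C♯ E G B.
The 3rd is E. A minor third above E is G.
G is the chord's 5th.

5th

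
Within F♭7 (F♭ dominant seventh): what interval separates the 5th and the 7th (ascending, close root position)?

The chord tones of F♭7 (F♭ dominant seventh) are F♭ A♭ C♭ E𝄫.
The 5th is C♭ and the 7th is E𝄫.
C♭ up to E𝄫 is 3 semitones, a half step narrower than a major third, so the interval is minor.

m3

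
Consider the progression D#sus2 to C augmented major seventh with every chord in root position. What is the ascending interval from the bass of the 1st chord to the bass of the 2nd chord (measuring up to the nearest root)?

The roots are D# and C.
7 letter names make it a seventh; at 9 semitones (a whole step narrower than major) the quality is diminished.

diminished seventh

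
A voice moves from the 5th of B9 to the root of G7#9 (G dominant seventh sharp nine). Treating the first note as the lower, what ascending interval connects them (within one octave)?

minor 2nd

The 5th of B9 is F♯; the root of G7#9 (G dominant seventh sharp nine) is G.
From F♯ to G: 1 semitone over a second = minor.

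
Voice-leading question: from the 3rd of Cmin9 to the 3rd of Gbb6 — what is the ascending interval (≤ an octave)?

diminished fifth

The 3rd of Cmin9 is Eb; the 3rd of Gbb6 is Bbb.
Eb up to Bbb is 6 semitones, a half step narrower than a perfect fifth, so the interval is diminished.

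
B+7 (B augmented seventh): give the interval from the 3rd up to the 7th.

diminished 5th

The chord tones of B augmented seventh are B D♯ F𝄪 A.
The 3rd is D♯ and the 7th is A.
From D♯ to A: 6 semitones over a fifth = diminished.
That tritone between 3rd and 7th is what gives the dominant seventh its pull toward resolution.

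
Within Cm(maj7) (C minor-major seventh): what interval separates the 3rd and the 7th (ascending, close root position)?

Cm(maj7): C-Eb-G-B.
3rd = Eb; 7th = B.
From Eb to B: 8 semitones over a fifth = augmented.

A5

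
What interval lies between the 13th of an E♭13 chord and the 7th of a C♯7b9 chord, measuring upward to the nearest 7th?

major seventh

The 13th of E♭13 is C; the 7th of C♯7b9 is B.
From C to B is 11 semitones, exactly the major seventh.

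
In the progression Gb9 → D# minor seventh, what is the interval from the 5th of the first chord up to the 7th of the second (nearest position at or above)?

augmented seventh

Gb9 has Db as its 5th, and D# minor seventh has C# as its 7th.
7 letter names make it a seventh; at 12 semitones (a half step wider than major) the quality is augmented.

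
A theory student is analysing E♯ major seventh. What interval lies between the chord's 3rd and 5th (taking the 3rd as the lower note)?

minor 3rd

Spelling the chord: E♯–G𝄪–B♯–D𝄪.
So we need the interval from G𝄪 up to B♯.
G𝄪 up to B♯ is 3 semitones, a half step narrower than a major third, so the interval is minor.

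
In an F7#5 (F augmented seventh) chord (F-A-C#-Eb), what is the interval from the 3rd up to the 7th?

So we need the interval from A up to Eb.
5 letter names make it a fifth; at 6 semitones (a half step narrower than perfect) the quality is diminished.
That tritone between 3rd and 7th is what gives the dominant seventh its pull toward resolution.

d5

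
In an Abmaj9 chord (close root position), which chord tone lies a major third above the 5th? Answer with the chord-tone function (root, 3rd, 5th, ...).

7th

Spelling the chord: Ab C Eb G Bb.
The 5th is Eb. A major third above Eb is G.
G is the chord's 7th.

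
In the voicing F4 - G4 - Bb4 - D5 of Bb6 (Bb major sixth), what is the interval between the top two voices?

major 3rd

Those voices are Bb4 and D5.
From Bb to D is 4 semitones, exactly the major third.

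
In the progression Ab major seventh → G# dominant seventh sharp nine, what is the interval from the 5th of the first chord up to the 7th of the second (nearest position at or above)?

Ab major seventh has Eb as its 5th, and G# dominant seventh sharp nine has F# as its 7th.
From Eb to F#: 3 semitones over a second = augmented.

augmented second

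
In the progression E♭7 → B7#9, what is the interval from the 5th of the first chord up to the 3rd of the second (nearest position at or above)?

E♭7 has B♭ as its 5th, and B7#9 has D♯ as its 3rd.
3 letter names make it a third; at 5 semitones (a half step wider than major) the quality is augmented.

augmented third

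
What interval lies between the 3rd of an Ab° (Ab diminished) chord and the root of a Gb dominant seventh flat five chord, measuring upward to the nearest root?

perfect fifth

Ab° (Ab diminished) has Cb as its 3rd, and Gb dominant seventh flat five has Gb as its root.
Cb up to Gb spans 5 letter names and 7 semitones — a perfect fifth.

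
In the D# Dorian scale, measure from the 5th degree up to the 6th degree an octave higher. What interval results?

major ninth

D# dorian: D# E# F# G# A# B# C#.
The 5th degree is A# and the 6th degree (up an octave) is B#.
From A# to B# is 14 semitones, exactly the major ninth.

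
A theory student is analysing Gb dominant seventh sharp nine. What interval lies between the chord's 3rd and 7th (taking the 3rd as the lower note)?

diminished fifth

The chord tones of Gb7#9 are Gb, Bb, Db, Fb, A.
That puts Bb below Fb.
From Bb to Fb: 6 semitones over a fifth = diminished.
That tritone between 3rd and 7th is what gives the dominant seventh its pull toward resolution.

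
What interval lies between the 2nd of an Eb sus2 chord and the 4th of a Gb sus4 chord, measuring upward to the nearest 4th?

diminished fifth

Eb sus2 has F as its 2nd, and Gb sus4 has Cb as its 4th.
From F to Cb: 6 semitones over a fifth = diminished.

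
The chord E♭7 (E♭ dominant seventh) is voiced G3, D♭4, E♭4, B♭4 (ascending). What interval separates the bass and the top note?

The outer voices are G3 and B♭4.
From G to B♭: 15 semitones over a tenth = minor.

m10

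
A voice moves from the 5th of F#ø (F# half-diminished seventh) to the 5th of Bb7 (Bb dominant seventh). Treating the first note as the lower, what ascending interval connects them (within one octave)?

The 5th of F#ø (F# half-diminished seventh) is C; the 5th of Bb7 (Bb dominant seventh) is F.
Counting 4 letters and 5 half steps from C gives a perfect fourth.

perfect 4th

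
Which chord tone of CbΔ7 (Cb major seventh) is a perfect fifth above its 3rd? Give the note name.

Bb

Spelling the chord: Cb-Eb-Gb-Bb.
The 3rd is Eb. A perfect fifth above Eb is Bb.
Bb is the chord's 7th.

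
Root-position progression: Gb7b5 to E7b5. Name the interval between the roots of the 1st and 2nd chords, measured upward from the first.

A6

The roots are Gb and E.
From Gb to E: 10 semitones over a sixth = augmented.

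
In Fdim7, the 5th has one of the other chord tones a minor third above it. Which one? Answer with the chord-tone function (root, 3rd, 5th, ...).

F°7 is spelled F–Ab–Cb–Ebb.
The 5th is Cb. A minor third above Cb is Ebb.
Ebb is the chord's 7th.

7th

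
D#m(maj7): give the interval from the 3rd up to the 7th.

A5

Spelling the chord: D# F# A# C##.
The 3rd is F# and the 7th is C##.
5 letter names make it a fifth; at 8 semitones (a half step wider than perfect) the quality is augmented.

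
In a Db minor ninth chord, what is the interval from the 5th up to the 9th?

Spelling the chord: Db–Fb–Ab–Cb–Eb.
The 5th is Ab and the 9th is Eb.
Counting 5 letters and 7 half steps from Ab gives a perfect fifth.

perfect fifth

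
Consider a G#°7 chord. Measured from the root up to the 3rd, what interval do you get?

minor third

G#°7 is spelled G#-B-D-F.
So we need the interval from G# up to B.
3 letter names make it a third; at 3 semitones (a half step narrower than major) the quality is minor.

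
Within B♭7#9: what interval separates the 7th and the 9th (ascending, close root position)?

augmented third

B♭7#9: B♭ D F A♭ C♯.
The 7th is A♭ and the 9th is C♯.
A♭ up to C♯ is 5 semitones, a half step wider than a major third, so the interval is augmented.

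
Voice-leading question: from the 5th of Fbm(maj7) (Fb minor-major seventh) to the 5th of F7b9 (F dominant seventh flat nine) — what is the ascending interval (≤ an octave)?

augmented 1st

The 5th of Fbm(maj7) (Fb minor-major seventh) is Cb; the 5th of F7b9 (F dominant seventh flat nine) is C.
Cb up to C is 1 semitone, a half step wider than a perfect unison, so the interval is augmented.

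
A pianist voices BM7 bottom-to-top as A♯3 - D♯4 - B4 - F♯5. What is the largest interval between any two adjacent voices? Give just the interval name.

Adjacent intervals: A♯3→D♯4 = perfect fourth; D♯4→B4 = minor sixth; B4→F♯5 = perfect fifth.
The largest is D♯4 to B4, a minor sixth (8 semitones).

minor 6th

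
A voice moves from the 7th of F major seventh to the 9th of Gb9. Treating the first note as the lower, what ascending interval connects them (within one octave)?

diminished 4th

The 7th of F major seventh is E; the 9th of Gb9 is Ab.
From E to Ab: 4 semitones over a fourth = diminished.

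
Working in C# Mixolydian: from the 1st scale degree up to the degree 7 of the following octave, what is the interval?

minor fourteenth

C# mixolydian: C# D# E# F# G# A# B.
So we need the interval from C# up to B.
From C# to B: 22 semitones over a fourteenth = minor.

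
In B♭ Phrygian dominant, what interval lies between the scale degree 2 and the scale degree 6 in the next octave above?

The scale runs B♭ C♭ D E♭ F G♭ A♭.
So we need the interval from C♭ up to G♭.
From C♭ to G♭ is 19 semitones, exactly the perfect twelfth.

P12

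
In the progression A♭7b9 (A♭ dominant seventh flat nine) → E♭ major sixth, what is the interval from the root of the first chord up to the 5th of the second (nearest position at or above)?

major second

The root of A♭7b9 (A♭ dominant seventh flat nine) is A♭; the 5th of E♭ major sixth is B♭.
Counting 2 letters and 2 half steps from A♭ gives a major second.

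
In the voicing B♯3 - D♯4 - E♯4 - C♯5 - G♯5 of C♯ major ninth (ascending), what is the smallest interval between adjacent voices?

Adjacent intervals: B♯3→D♯4 = minor third; D♯4→E♯4 = major second; E♯4→C♯5 = minor sixth; C♯5→G♯5 = perfect fifth.
The smallest is D♯4 to E♯4, a major second (2 semitones).

M2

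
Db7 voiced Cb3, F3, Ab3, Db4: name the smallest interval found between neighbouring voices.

minor third

Adjacent intervals: Cb3→F3 = augmented fourth; F3→Ab3 = minor third; Ab3→Db4 = perfect fourth.
The smallest is F3 to Ab3, a minor third (3 semitones).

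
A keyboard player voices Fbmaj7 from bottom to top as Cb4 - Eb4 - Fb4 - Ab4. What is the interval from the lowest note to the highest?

major 6th

The outer voices are Cb4 and Ab4.
Counting 6 letters and 9 half steps from Cb gives a major sixth.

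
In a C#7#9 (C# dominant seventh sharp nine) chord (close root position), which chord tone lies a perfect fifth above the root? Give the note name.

G#

The chord tones of C# dominant seventh sharp nine are C#, E#, G#, B, D##.
The root is C#. A perfect fifth above C# is G#.
G# is the chord's 5th.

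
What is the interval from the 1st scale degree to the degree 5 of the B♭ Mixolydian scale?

perfect fifth

B♭ mixolydian: B♭ C D E♭ F G A♭.
So we need the interval from B♭ up to F.
B♭ up to F spans 5 letter names and 7 semitones — a perfect fifth.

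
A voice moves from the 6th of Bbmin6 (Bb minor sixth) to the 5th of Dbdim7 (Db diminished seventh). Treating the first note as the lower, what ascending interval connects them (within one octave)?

diminished second

Bbmin6 (Bb minor sixth) has G as its 6th, and Dbdim7 (Db diminished seventh) has Abb as its 5th.
G up to Abb is 0 semitones, a whole step narrower than a major second, so the interval is diminished.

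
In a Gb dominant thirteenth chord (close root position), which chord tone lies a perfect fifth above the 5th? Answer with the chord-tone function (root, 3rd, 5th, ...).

9th

Gb13: Gb–Bb–Db–Fb–Ab–Eb.
The 5th is Db. A perfect fifth above Db is Ab.
Ab is the chord's 9th.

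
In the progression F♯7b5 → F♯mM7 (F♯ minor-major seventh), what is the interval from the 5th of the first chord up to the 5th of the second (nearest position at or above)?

A1

F♯7b5 has C as its 5th, and F♯mM7 (F♯ minor-major seventh) has C♯ as its 5th.
C up to C♯ is 1 semitone, a half step wider than a perfect unison, so the interval is augmented.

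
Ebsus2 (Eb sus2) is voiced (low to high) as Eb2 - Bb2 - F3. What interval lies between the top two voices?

Those voices are Bb2 and F3.
Counting 5 letters and 7 half steps from Bb gives a perfect fifth.

P5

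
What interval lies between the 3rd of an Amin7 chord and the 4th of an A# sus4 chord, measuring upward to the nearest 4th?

Amin7 has C as its 3rd, and A# sus4 has D# as its 4th.
2 letter names make it a second; at 3 semitones (a half step wider than major) the quality is augmented.

A2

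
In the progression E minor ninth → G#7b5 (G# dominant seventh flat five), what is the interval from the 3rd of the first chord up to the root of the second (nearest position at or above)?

The 3rd of E minor ninth is G; the root of G#7b5 (G# dominant seventh flat five) is G#.
1 letter names make it a unison; at 1 semitone (a half step wider than perfect) the quality is augmented.

A1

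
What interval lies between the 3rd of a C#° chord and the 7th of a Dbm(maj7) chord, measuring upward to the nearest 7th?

m6

C#° has E as its 3rd, and Dbm(maj7) has C as its 7th.
From E to C: 8 semitones over a sixth = minor.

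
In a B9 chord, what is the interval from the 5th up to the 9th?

perfect fifth

The chord tones of B9 are B D# F# A C#.
So we need the interval from F# up to C#.
F# up to C# spans 5 letter names and 7 semitones — a perfect fifth.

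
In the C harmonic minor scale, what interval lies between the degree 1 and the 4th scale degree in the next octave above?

perfect eleventh

C harmonic minor: C D Eb F G Ab B.
The degree 1 is C and the 4th scale degree (up an octave) is F.
C up to F spans 11 letter names and 17 semitones — a perfect eleventh.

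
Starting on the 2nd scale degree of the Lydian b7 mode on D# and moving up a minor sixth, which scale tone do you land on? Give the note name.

The scale is D# E# F## G## A# B# C#.
The 2nd scale degree is E#; a minor sixth above that is C# — scale degree 7.

C#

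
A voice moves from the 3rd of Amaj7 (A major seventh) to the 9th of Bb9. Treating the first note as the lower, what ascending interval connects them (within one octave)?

diminished octave

The 3rd of Amaj7 (A major seventh) is C#; the 9th of Bb9 is C.
From C# to C: 11 semitones over an octave = diminished.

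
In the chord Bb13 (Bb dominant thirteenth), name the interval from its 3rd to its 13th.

P11

Bb13 is spelled Bb–D–F–Ab–C–G.
3rd = D; 13th = G.
Counting 11 letters and 17 half steps from D gives a perfect eleventh.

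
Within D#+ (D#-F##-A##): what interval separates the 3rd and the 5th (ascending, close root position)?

major third

3rd = F##; 5th = A##.
From F## to A## is 4 semitones, exactly the major third.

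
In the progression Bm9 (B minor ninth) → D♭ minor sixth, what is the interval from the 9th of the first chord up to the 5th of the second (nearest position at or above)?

d6

Bm9 (B minor ninth) has C♯ as its 9th, and D♭ minor sixth has A♭ as its 5th.
C♯ up to A♭ is 7 semitones, a whole step narrower than a major sixth, so the interval is diminished.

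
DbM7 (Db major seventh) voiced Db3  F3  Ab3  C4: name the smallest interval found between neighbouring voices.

minor third

Adjacent intervals: Db3→F3 = major third; F3→Ab3 = minor third; Ab3→C4 = major third.
The smallest is F3 to Ab3, a minor third (3 semitones).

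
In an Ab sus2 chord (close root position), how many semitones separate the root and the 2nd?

The chord tones of Ab sus2 are Ab-Bb-Eb.
Ab to Bb is a major second: 2 semitones.

2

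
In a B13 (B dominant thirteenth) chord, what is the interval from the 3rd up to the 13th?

perfect eleventh

Spelling the chord: B D# F# A C# G#.
3rd = D#; 13th = G#.
From D# to G# is 17 semitones, exactly the perfect eleventh.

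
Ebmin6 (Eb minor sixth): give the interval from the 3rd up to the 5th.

Eb minor sixth: Eb-Gb-Bb-C.
That puts Gb below Bb.
Gb up to Bb spans 3 letter names and 4 semitones — a major third.

M3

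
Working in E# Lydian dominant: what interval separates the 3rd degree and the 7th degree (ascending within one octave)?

d5

Spelling E# Lydian dominant: E# F## G## A## B# C## D#.
So we need the interval from G## up to D#.
5 letter names make it a fifth; at 6 semitones (a half step narrower than perfect) the quality is diminished.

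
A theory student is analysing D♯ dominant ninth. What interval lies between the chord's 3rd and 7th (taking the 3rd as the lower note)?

Spelling the chord: D♯ F𝄪 A♯ C♯ E♯.
The 3rd is F𝄪 and the 7th is C♯.
5 letter names make it a fifth; at 6 semitones (a half step narrower than perfect) the quality is diminished.

diminished fifth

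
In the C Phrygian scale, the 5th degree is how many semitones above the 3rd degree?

4

The scale is C D♭ E♭ F G A♭ B♭.
E♭ up to G is a major third — 4 semitones.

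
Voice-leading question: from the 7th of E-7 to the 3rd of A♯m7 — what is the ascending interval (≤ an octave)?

E-7 has D as its 7th, and A♯m7 has C♯ as its 3rd.
From D to C♯ is 11 semitones, exactly the major seventh.

M7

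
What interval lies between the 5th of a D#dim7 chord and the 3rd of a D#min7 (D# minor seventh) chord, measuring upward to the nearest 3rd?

M6

The 5th of D#dim7 is A; the 3rd of D#min7 (D# minor seventh) is F#.
Counting 6 letters and 9 half steps from A gives a major sixth.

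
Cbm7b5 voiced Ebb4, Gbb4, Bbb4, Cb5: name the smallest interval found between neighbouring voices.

Adjacent intervals: Ebb4→Gbb4 = minor third; Gbb4→Bbb4 = major third; Bbb4→Cb5 = major second.
The smallest is Bbb4 to Cb5, a major second (2 semitones).

major 2nd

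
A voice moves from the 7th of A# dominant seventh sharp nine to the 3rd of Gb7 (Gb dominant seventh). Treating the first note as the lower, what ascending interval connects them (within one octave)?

The 7th of A# dominant seventh sharp nine is G#; the 3rd of Gb7 (Gb dominant seventh) is Bb.
G# up to Bb is 2 semitones, a whole step narrower than a major third, so the interval is diminished.

diminished 3rd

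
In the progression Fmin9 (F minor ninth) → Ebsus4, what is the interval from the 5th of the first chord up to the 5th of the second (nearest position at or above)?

Fmin9 (F minor ninth) has C as its 5th, and Ebsus4 has Bb as its 5th.
7 letter names make it a seventh; at 10 semitones (a half step narrower than major) the quality is minor.

minor 7th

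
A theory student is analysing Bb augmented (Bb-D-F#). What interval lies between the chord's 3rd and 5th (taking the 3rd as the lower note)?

3rd = D; 5th = F#.
From D to F# is 4 semitones, exactly the major third.

major 3rd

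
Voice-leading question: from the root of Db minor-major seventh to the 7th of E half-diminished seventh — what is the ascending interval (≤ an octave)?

augmented 1st

Db minor-major seventh has Db as its root, and E half-diminished seventh has D as its 7th.
Db up to D is 1 semitone, a half step wider than a perfect unison, so the interval is augmented.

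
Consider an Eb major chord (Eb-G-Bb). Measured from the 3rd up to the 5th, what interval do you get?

The 3rd is G and the 5th is Bb.
From G to Bb: 3 semitones over a third = minor.

minor 3rd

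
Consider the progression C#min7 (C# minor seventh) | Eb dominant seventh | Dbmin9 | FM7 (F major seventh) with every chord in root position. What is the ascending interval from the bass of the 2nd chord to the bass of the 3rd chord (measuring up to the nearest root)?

The roots are Eb and Db.
Eb up to Db is 10 semitones, a half step narrower than a major seventh, so the interval is minor.

m7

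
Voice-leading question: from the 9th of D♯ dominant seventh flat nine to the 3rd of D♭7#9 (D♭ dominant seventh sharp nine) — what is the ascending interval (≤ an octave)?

D♯ dominant seventh flat nine has E as its 9th, and D♭7#9 (D♭ dominant seventh sharp nine) has F as its 3rd.
E up to F is 1 semitone, a half step narrower than a major second, so the interval is minor.

minor second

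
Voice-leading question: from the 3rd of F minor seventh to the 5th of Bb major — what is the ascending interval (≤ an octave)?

major sixth

F minor seventh has Ab as its 3rd, and Bb major has F as its 5th.
Ab up to F spans 6 letter names and 9 semitones — a major sixth.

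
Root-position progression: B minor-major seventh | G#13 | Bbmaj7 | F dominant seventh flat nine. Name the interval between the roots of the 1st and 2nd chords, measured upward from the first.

major sixth

The roots are B and G#.
From B to G# is 9 semitones, exactly the major sixth.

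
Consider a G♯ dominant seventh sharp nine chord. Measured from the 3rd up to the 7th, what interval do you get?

The chord tones of G♯7#9 (G♯ dominant seventh sharp nine) are G♯-B♯-D♯-F♯-A𝄪.
That puts B♯ below F♯.
From B♯ to F♯: 6 semitones over a fifth = diminished.
This 3–7 tritone is the characteristic tension at the heart of the dominant sound.

diminished fifth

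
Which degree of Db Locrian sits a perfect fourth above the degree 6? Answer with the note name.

The scale is Db Ebb Fb Gb Abb Bbb Cb.
The degree 6 is Bbb; a perfect fourth above that is Ebb — scale degree 2.

Ebb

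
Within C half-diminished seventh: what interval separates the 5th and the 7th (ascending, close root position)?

M3

Cø (C half-diminished seventh): C-Eb-Gb-Bb.
5th = Gb; 7th = Bb.
Gb up to Bb spans 3 letter names and 4 semitones — a major third.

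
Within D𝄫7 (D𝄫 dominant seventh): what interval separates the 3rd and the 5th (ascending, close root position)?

minor third

D𝄫7: D𝄫–F♭–A𝄫–C𝄫.
So we need the interval from F♭ up to A𝄫.
From F♭ to A𝄫: 3 semitones over a third = minor.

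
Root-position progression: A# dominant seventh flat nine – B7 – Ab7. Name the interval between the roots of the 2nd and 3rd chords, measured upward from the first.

d7

The roots are B and Ab.
7 letter names make it a seventh; at 9 semitones (a whole step narrower than major) the quality is diminished.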